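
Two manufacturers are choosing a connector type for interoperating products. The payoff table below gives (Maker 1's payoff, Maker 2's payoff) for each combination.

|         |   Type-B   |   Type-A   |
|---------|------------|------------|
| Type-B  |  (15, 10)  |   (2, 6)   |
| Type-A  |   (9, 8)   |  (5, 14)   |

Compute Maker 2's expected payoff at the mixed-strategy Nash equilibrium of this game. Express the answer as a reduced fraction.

Maker 1 mixes with probability p on Type-B, chosen so Maker 2 is indifferent: 10p + 8(1−p) = 6p + 14(1−p) gives p = 3/5.
Maker 2's expected payoff is 10·3/5 + 8·2/5 = 46/5.

46/5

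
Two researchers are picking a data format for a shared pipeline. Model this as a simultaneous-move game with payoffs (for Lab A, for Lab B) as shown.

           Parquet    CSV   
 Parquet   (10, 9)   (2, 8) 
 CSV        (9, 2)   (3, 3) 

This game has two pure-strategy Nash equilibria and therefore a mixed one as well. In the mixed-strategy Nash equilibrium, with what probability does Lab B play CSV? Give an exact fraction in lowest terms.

Lab B's mix q on Parquet must make Lab A indifferent between Parquet and CSV.
Lab A's payoff from Parquet: 10q + 2(1−q). From CSV: 9q + 3(1−q).
Set equal: 1q = 1(1−q) → q = 1/2.
Probability on CSV is 1 − 1/2 = 1/2.

1/2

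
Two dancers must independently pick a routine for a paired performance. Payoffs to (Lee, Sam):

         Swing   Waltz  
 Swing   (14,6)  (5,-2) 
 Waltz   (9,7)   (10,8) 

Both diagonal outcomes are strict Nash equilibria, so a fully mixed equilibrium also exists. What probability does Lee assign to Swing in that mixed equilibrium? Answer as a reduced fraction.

Lee's mix p on Swing must make Sam indifferent between Swing and Waltz.
Sam's payoff from Swing: 6p + 7(1−p). From Waltz: (-2)p + 8(1−p).
Set equal: 8p = 1(1−p) → p = 1/9.

1/9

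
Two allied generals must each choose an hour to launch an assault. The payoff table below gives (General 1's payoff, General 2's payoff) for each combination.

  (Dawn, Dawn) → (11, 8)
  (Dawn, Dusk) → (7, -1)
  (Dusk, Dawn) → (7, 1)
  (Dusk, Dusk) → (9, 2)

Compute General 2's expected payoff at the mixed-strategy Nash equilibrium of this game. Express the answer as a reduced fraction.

17/10

General 1 mixes with probability p on Dawn, chosen so General 2 is indifferent: 8p + 1(1−p) = (-1)p + 2(1−p) gives p = 1/10.
General 2's expected payoff is 8·1/10 + 1·9/10 = 17/10.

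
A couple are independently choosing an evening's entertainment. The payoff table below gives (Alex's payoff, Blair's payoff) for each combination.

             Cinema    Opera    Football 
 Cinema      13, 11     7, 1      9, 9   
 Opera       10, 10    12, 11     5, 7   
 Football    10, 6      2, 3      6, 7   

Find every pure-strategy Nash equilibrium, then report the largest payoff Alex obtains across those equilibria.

Both Cinema is a pure NE (Alex: 13 ≥ 10; Blair: 11 ≥ 9). Alex gets 13.
Both Opera is a pure NE (Alex: 12 ≥ 7; Blair: 11 ≥ 10). Alex gets 12.
Every other cell has a profitable deviation for at least one player. Highest of {13, 12} is 13.

13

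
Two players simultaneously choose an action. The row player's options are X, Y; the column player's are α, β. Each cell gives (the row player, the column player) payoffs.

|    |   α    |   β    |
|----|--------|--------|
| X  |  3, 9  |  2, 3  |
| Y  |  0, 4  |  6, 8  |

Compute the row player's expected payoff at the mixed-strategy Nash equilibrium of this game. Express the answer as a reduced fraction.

18/7

The column player mixes with probability q on α, chosen so the row player is indifferent: 3q + 2(1−q) = 0q + 6(1−q) gives q = 4/7.
The row player's expected payoff (from either row, since indifferent) is 3·4/7 + 2·3/7 = 18/7.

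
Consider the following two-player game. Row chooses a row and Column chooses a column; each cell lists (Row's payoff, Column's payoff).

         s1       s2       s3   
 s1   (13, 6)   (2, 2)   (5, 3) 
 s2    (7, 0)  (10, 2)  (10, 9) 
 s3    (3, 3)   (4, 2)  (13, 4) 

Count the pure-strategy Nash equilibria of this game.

Both s1: Row gets 13 (best alternative 7); Column gets 6 (best alternative 3). Neither deviates — NE.
Both s3: Row gets 13 (best alternative 10); Column gets 4 (best alternative 3). Neither deviates — NE.
Both s2 is not a NE: Column would switch to s3 (9 > 2).
No other cell survives both best-response checks, so there are 2 pure NE.

2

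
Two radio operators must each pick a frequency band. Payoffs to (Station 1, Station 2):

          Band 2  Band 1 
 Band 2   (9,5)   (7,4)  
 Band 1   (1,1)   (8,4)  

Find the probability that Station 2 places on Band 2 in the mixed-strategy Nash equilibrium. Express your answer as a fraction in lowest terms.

Station 2's mix q on Band 2 must make Station 1 indifferent between Band 2 and Band 1.
Station 1's payoff from Band 2: 9q + 7(1−q). From Band 1: 1q + 8(1−q).
Set equal: 8q = 1(1−q) → q = 1/9.

1/9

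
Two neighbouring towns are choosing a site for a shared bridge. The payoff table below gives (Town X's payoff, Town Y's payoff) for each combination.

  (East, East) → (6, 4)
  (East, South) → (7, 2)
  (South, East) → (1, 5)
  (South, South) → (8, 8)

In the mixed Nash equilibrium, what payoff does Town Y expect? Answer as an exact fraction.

22/5

Town X mixes with probability p on East, chosen so Town Y is indifferent: 4p + 5(1−p) = 2p + 8(1−p) gives p = 3/5.
Town Y's expected payoff is 4·3/5 + 5·2/5 = 22/5.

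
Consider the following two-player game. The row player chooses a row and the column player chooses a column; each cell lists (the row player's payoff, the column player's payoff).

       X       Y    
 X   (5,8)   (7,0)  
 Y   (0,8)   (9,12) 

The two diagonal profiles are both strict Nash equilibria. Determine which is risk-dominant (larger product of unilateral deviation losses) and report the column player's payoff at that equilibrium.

At both X: the row player loses 5 − 0 = 5 by deviating; the column player loses 8 − 0 = 8. Product = 5·8 = 40.
At both Y: the row player loses 9 − 7 = 2 by deviating; the column player loses 12 − 8 = 4. Product = 2·4 = 8.
40 > 8, so both X is risk-dominant. The column player's payoff there is 8.

8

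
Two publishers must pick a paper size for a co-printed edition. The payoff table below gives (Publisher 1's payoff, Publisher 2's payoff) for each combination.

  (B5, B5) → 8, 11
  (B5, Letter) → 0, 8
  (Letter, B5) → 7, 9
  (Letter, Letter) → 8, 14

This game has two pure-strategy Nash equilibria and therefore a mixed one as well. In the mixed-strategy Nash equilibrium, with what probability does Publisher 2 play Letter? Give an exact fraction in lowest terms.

1/9

Publisher 2's mix q on B5 must make Publisher 1 indifferent between B5 and Letter.
Publisher 1's payoff from B5: 8q + 0(1−q). From Letter: 7q + 8(1−q).
Set equal: 1q = 8(1−q) → q = 8/9.
Probability on Letter is 1 − 8/9 = 1/9.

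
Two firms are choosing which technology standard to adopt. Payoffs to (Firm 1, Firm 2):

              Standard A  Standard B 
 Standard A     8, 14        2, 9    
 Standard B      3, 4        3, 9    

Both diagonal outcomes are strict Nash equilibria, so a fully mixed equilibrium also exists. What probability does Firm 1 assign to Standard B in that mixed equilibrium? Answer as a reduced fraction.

Firm 1's mix p on Standard A must make Firm 2 indifferent between Standard A and Standard B.
Firm 2's payoff from Standard A: 14p + 4(1−p). From Standard B: 9p + 9(1−p).
Set equal: 5p = 5(1−p) → p = 5/10 = 1/2.
Probability on Standard B is 1 − 1/2 = 1/2.

1/2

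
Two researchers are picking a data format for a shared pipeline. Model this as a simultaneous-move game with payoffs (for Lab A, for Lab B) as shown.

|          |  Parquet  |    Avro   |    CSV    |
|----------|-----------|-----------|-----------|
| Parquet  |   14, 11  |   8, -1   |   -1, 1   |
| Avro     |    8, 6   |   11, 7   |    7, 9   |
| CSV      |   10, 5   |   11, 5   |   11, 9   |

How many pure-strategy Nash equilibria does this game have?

2

Both Parquet: Lab A gets 14 (best alternative 10); Lab B gets 11 (best alternative 1). Neither deviates — NE.
Both CSV: Lab A gets 11 (best alternative 7); Lab B gets 9 (best alternative 5). Neither deviates — NE.
Both Avro is not a NE: Lab B would switch to CSV (9 > 7).
No other cell survives both best-response checks, so there are 2 pure NE.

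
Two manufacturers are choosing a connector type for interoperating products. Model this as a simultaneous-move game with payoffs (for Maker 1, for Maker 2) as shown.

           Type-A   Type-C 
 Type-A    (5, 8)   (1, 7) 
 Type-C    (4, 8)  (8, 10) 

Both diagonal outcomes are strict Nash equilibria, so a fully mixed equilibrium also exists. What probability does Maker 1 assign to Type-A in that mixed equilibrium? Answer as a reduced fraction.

Maker 1's mix p on Type-A must make Maker 2 indifferent between Type-A and Type-C.
Maker 2's payoff from Type-A: 8p + 8(1−p). From Type-C: 7p + 10(1−p).
Set equal: 1p = 2(1−p) → p = 2/3.

2/3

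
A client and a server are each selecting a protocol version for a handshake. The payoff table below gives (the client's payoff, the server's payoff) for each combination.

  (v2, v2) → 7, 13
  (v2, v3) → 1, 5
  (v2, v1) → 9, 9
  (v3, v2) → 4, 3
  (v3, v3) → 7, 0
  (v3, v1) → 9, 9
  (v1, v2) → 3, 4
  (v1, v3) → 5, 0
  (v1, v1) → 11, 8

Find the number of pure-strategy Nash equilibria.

Both v2: the client gets 7 (best alternative 4); the server gets 13 (best alternative 9). Neither deviates — NE.
Both v1: the client gets 11 (best alternative 9); the server gets 8 (best alternative 4). Neither deviates — NE.
Both v3 is not a NE: the server would switch to v1 (9 > 0).
No other cell survives both best-response checks, so there are 2 pure NE.

2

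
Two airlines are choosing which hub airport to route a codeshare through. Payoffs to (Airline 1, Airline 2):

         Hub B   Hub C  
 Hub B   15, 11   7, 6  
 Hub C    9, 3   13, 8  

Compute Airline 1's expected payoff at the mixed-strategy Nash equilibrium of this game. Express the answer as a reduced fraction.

Airline 2 mixes with probability q on Hub B, chosen so Airline 1 is indifferent: 15q + 7(1−q) = 9q + 13(1−q) gives q = 1/2.
Airline 1's expected payoff (from either row, since indifferent) is 15·1/2 + 7·1/2 = 11.

11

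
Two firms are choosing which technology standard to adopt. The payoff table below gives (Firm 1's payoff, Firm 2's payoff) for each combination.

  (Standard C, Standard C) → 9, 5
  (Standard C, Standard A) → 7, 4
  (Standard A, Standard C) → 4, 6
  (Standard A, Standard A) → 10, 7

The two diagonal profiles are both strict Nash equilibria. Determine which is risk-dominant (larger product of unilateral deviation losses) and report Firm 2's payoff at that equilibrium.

5

At both Standard C: Firm 1 loses 9 − 4 = 5 by deviating; Firm 2 loses 5 − 4 = 1. Product = 5·1 = 5.
At both Standard A: Firm 1 loses 10 − 7 = 3 by deviating; Firm 2 loses 7 − 6 = 1. Product = 3·1 = 3.
5 > 3, so both Standard C is risk-dominant. Firm 2's payoff there is 5.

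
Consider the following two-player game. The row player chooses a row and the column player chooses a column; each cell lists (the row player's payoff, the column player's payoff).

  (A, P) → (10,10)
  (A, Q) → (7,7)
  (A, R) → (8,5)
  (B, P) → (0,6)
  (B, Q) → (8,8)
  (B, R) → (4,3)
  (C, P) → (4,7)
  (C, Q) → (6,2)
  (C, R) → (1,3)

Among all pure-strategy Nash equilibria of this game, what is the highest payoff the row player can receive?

10

(A, P) is a pure NE (the row player: 10 ≥ 4; the column player: 10 ≥ 7). The row player gets 10.
(B, Q) is a pure NE (the row player: 8 ≥ 7; the column player: 8 ≥ 6). The row player gets 8.
Every other cell has a profitable deviation for at least one player. Highest of {10, 8} is 10.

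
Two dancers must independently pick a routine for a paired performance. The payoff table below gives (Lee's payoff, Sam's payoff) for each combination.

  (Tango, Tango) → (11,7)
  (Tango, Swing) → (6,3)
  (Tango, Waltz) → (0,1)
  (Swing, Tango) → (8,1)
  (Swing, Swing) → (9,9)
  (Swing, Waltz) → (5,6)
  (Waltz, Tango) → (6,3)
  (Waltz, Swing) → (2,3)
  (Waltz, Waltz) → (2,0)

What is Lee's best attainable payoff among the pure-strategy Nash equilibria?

Both Tango is a pure NE (Lee: 11 ≥ 8; Sam: 7 ≥ 3). Lee gets 11.
Both Swing is a pure NE (Lee: 9 ≥ 6; Sam: 9 ≥ 6). Lee gets 9.
Every other cell has a profitable deviation for at least one player. Highest of {11, 9} is 11.

11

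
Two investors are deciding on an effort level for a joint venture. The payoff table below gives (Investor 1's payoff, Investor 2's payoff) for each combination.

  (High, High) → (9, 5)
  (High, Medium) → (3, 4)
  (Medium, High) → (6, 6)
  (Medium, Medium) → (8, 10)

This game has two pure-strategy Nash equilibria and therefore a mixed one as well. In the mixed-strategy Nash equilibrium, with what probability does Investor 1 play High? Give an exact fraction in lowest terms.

4/5

Investor 1's mix p on High must make Investor 2 indifferent between High and Medium.
Investor 2's payoff from High: 5p + 6(1−p). From Medium: 4p + 10(1−p).
Set equal: 1p = 4(1−p) → p = 4/5.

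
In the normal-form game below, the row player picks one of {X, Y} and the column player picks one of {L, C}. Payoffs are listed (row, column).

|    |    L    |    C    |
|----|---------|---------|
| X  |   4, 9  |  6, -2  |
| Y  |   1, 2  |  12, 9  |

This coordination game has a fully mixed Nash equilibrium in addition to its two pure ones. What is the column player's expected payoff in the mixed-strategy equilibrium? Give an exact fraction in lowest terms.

85/18

The row player mixes with probability p on X, chosen so the column player is indifferent: 9p + 2(1−p) = (-2)p + 9(1−p) gives p = 7/18.
The column player's expected payoff is 9·7/18 + 2·11/18 = 85/18.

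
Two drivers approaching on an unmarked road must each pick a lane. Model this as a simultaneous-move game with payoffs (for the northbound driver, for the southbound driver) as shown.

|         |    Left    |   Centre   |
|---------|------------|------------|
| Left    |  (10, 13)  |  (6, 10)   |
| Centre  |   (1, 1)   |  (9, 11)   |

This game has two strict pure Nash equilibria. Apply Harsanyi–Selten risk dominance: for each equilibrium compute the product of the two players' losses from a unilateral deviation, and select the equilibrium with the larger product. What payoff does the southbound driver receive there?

At both Left: the northbound driver loses 10 − 1 = 9 by deviating; the southbound driver loses 13 − 10 = 3. Product = 9·3 = 27.
At both Centre: the northbound driver loses 9 − 6 = 3 by deviating; the southbound driver loses 11 − 1 = 10. Product = 3·10 = 30.
30 > 27, so both Centre is risk-dominant. The southbound driver's payoff there is 11.

11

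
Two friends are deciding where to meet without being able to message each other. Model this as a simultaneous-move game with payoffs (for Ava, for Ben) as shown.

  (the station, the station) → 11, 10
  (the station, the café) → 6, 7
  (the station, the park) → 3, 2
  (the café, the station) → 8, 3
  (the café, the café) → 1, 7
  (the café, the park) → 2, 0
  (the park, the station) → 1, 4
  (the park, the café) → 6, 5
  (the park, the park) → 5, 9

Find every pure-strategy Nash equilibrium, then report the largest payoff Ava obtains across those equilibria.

Both the station is a pure NE (Ava: 11 ≥ 8; Ben: 10 ≥ 7). Ava gets 11.
Both the park is a pure NE (Ava: 5 ≥ 3; Ben: 9 ≥ 5). Ava gets 5.
Every other cell has a profitable deviation for at least one player. Highest of {11, 5} is 11.

11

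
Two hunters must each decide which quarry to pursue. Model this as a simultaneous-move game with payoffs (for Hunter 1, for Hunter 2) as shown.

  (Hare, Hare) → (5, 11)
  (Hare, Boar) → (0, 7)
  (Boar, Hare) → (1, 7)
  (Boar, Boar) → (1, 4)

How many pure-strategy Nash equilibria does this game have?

1

Both Hare: Hunter 1 gets 5 (best alternative 1); Hunter 2 gets 11 (best alternative 7). Neither deviates — NE.
Both Boar is not a NE: Hunter 2 would switch to Hare (7 > 4).
No other cell survives both best-response checks, so there is 1 pure NE.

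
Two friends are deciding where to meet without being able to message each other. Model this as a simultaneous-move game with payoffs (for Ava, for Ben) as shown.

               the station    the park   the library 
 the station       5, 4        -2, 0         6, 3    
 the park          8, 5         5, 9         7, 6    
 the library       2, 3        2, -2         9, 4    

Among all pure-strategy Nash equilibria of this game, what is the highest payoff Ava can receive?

9

Both the park is a pure NE (Ava: 5 ≥ 2; Ben: 9 ≥ 6). Ava gets 5.
Both the library is a pure NE (Ava: 9 ≥ 7; Ben: 4 ≥ 3). Ava gets 9.
Every other cell has a profitable deviation for at least one player. Highest of {5, 9} is 9.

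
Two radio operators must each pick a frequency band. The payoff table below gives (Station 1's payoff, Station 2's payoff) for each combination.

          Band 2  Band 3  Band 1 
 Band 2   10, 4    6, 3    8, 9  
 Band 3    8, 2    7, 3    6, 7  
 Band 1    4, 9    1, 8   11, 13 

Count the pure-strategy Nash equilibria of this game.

Both Band 1: Station 1 gets 11 (best alternative 8); Station 2 gets 13 (best alternative 9). Neither deviates — NE.
Both Band 3 is not a NE: Station 2 would switch to Band 1 (7 > 3).
No other cell survives both best-response checks, so there is 1 pure NE.

1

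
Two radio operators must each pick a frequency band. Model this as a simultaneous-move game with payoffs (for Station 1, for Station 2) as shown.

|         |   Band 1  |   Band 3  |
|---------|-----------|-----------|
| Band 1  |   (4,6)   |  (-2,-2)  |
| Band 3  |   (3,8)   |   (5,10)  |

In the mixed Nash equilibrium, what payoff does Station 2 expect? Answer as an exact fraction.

Station 1 mixes with probability p on Band 1, chosen so Station 2 is indifferent: 6p + 8(1−p) = (-2)p + 10(1−p) gives p = 1/5.
Station 2's expected payoff is 6·1/5 + 8·4/5 = 38/5.

38/5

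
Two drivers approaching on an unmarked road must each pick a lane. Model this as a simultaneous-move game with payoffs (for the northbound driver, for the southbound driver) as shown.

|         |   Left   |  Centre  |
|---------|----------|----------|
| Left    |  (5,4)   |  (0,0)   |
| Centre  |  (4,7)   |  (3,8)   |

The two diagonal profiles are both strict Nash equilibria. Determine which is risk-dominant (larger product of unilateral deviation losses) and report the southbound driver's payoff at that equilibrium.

4

At both Left: the northbound driver loses 5 − 4 = 1 by deviating; the southbound driver loses 4 − 0 = 4. Product = 1·4 = 4.
At both Centre: the northbound driver loses 3 − 0 = 3 by deviating; the southbound driver loses 8 − 7 = 1. Product = 3·1 = 3.
4 > 3, so both Left is risk-dominant. The southbound driver's payoff there is 4.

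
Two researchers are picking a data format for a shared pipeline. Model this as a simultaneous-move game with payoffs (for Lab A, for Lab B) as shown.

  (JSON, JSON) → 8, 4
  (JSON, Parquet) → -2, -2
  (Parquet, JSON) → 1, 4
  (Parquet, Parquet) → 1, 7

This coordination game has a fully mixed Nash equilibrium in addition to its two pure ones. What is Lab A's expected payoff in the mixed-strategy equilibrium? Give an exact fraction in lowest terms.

1

Lab B mixes with probability q on JSON, chosen so Lab A is indifferent: 8q + (-2)(1−q) = 1q + 1(1−q) gives q = 3/10.
Lab A's expected payoff (from either row, since indifferent) is 8·3/10 + (-2)·7/10 = 1.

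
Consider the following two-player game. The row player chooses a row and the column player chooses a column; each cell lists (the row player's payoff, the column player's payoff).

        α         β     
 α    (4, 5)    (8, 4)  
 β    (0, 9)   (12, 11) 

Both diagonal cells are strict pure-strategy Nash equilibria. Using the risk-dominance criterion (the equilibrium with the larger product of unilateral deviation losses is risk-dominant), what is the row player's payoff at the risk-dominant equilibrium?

12

At both α: the row player loses 4 − 0 = 4 by deviating; the column player loses 5 − 4 = 1. Product = 4·1 = 4.
At both β: the row player loses 12 − 8 = 4 by deviating; the column player loses 11 − 9 = 2. Product = 4·2 = 8.
8 > 4, so both β is risk-dominant. The row player's payoff there is 12.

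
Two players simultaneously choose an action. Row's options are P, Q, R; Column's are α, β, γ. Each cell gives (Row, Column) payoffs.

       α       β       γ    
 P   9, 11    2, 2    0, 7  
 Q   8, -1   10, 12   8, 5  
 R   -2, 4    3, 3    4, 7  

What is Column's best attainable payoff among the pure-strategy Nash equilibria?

12

(P, α) is a pure NE (Row: 9 ≥ 8; Column: 11 ≥ 7). Column gets 11.
(Q, β) is a pure NE (Row: 10 ≥ 3; Column: 12 ≥ 5). Column gets 12.
Every other cell has a profitable deviation for at least one player. Highest of {11, 12} is 12.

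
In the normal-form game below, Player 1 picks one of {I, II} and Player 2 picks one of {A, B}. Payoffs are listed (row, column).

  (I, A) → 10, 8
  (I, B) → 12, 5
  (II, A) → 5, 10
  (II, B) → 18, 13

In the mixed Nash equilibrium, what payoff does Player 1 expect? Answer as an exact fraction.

120/11

Player 2 mixes with probability q on A, chosen so Player 1 is indifferent: 10q + 12(1−q) = 5q + 18(1−q) gives q = 6/11.
Player 1's expected payoff (from either row, since indifferent) is 10·6/11 + 12·5/11 = 120/11.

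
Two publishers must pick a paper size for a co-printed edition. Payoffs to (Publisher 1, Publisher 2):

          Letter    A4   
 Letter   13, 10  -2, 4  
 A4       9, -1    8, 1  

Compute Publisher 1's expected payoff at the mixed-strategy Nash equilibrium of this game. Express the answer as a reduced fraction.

Publisher 2 mixes with probability q on Letter, chosen so Publisher 1 is indifferent: 13q + (-2)(1−q) = 9q + 8(1−q) gives q = 5/7.
Publisher 1's expected payoff (from either row, since indifferent) is 13·5/7 + (-2)·2/7 = 61/7.

61/7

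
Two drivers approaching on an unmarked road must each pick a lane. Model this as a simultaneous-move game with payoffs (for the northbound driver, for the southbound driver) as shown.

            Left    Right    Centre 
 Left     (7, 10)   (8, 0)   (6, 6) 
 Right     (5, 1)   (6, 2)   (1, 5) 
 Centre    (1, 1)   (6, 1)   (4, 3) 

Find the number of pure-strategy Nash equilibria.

Both Left: the northbound driver gets 7 (best alternative 5); the southbound driver gets 10 (best alternative 6). Neither deviates — NE.
Both Right is not a NE: the northbound driver would switch to Left (8 > 6).
No other cell survives both best-response checks, so there is 1 pure NE.

1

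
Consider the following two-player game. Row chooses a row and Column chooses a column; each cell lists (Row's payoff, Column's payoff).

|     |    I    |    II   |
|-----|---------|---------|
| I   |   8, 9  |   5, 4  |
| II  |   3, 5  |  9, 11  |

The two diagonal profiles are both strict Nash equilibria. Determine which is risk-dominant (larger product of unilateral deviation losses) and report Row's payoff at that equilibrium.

8

At both I: Row loses 8 − 3 = 5 by deviating; Column loses 9 − 4 = 5. Product = 5·5 = 25.
At both II: Row loses 9 − 5 = 4 by deviating; Column loses 11 − 5 = 6. Product = 4·6 = 24.
25 > 24, so both I is risk-dominant. Row's payoff there is 8.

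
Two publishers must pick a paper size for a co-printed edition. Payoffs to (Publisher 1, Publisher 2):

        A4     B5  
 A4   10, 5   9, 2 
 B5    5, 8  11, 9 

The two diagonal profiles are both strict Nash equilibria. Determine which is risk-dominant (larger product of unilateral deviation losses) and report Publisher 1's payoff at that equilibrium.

At both A4: Publisher 1 loses 10 − 5 = 5 by deviating; Publisher 2 loses 5 − 2 = 3. Product = 5·3 = 15.
At both B5: Publisher 1 loses 11 − 9 = 2 by deviating; Publisher 2 loses 9 − 8 = 1. Product = 2·1 = 2.
15 > 2, so both A4 is risk-dominant. Publisher 1's payoff there is 10.

10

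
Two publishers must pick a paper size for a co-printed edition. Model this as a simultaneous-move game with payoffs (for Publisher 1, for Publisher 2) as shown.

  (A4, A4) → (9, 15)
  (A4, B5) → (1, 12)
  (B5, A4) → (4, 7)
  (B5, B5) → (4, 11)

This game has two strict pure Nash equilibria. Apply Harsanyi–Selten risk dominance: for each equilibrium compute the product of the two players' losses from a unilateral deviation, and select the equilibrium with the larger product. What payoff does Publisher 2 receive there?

15

At both A4: Publisher 1 loses 9 − 4 = 5 by deviating; Publisher 2 loses 15 − 12 = 3. Product = 5·3 = 15.
At both B5: Publisher 1 loses 4 − 1 = 3 by deviating; Publisher 2 loses 11 − 7 = 4. Product = 3·4 = 12.
15 > 12, so both A4 is risk-dominant. Publisher 2's payoff there is 15.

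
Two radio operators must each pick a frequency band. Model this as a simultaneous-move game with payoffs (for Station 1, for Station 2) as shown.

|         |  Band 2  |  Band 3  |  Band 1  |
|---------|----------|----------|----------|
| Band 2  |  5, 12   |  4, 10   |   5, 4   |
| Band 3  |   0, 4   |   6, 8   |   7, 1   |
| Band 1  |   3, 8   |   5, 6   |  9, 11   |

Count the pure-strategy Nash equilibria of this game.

3

Both Band 2: Station 1 gets 5 (best alternative 3); Station 2 gets 12 (best alternative 10). Neither deviates — NE.
Both Band 3: Station 1 gets 6 (best alternative 5); Station 2 gets 8 (best alternative 4). Neither deviates — NE.
Both Band 1: Station 1 gets 9 (best alternative 7); Station 2 gets 11 (best alternative 8). Neither deviates — NE.
(Band 1, Band 3) is not a NE: Station 1 would switch to Band 3 (6 > 5).
No other cell survives both best-response checks, so there are 3 pure NE.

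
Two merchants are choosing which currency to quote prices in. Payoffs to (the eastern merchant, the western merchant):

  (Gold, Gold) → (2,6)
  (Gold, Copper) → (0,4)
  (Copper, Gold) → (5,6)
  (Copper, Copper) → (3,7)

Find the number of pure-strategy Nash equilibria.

1

Both Copper: the eastern merchant gets 3 (best alternative 0); the western merchant gets 7 (best alternative 6). Neither deviates — NE.
Both Gold is not a NE: the eastern merchant would switch to Copper (5 > 2).
No other cell survives both best-response checks, so there is 1 pure NE.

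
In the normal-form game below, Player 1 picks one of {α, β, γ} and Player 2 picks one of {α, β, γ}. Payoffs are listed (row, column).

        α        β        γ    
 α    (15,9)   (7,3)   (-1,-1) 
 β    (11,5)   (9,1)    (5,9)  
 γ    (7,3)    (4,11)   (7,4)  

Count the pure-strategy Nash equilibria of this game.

Both α: Player 1 gets 15 (best alternative 11); Player 2 gets 9 (best alternative 3). Neither deviates — NE.
Both γ is not a NE: Player 2 would switch to β (11 > 4).
No other cell survives both best-response checks, so there is 1 pure NE.

1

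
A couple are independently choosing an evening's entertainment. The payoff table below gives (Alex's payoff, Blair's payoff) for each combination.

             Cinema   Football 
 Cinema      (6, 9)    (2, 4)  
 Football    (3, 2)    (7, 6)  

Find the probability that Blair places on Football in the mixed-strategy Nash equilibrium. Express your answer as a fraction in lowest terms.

3/8

Blair's mix q on Cinema must make Alex indifferent between Cinema and Football.
Alex's payoff from Cinema: 6q + 2(1−q). From Football: 3q + 7(1−q).
Set equal: 3q = 5(1−q) → q = 5/8.
Probability on Football is 1 − 5/8 = 3/8.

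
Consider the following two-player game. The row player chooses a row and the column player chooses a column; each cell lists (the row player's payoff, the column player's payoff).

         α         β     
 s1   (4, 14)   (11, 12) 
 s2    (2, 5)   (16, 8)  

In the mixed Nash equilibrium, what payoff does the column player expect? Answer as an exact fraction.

52/5

The row player mixes with probability p on s1, chosen so the column player is indifferent: 14p + 5(1−p) = 12p + 8(1−p) gives p = 3/5.
The column player's expected payoff is 14·3/5 + 5·2/5 = 52/5.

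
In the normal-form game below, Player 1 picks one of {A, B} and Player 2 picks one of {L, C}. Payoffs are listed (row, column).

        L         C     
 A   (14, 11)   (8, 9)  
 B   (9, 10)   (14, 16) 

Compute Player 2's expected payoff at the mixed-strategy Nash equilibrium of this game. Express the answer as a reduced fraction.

43/4

Player 1 mixes with probability p on A, chosen so Player 2 is indifferent: 11p + 10(1−p) = 9p + 16(1−p) gives p = 3/4.
Player 2's expected payoff is 11·3/4 + 10·1/4 = 43/4.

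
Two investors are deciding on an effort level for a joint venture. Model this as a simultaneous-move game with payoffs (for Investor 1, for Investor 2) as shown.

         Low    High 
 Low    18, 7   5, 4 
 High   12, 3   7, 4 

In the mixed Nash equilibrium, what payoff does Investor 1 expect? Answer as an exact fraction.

Investor 2 mixes with probability q on Low, chosen so Investor 1 is indifferent: 18q + 5(1−q) = 12q + 7(1−q) gives q = 1/4.
Investor 1's expected payoff (from either row, since indifferent) is 18·1/4 + 5·3/4 = 33/4.

33/4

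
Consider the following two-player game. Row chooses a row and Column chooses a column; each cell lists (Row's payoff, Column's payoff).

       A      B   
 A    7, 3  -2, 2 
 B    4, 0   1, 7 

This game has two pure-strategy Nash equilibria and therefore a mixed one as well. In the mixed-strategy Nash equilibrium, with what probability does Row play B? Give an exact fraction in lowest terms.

Row's mix p on A must make Column indifferent between A and B.
Column's payoff from A: 3p + 0(1−p). From B: 2p + 7(1−p).
Set equal: 1p = 7(1−p) → p = 7/8.
Probability on B is 1 − 7/8 = 1/8.

1/8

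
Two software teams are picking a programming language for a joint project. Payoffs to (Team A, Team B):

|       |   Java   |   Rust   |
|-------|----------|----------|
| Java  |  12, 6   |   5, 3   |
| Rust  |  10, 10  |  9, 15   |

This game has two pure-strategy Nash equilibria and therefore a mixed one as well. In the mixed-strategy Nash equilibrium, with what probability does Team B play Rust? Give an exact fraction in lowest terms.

1/3

Team B's mix q on Java must make Team A indifferent between Java and Rust.
Team A's payoff from Java: 12q + 5(1−q). From Rust: 10q + 9(1−q).
Set equal: 2q = 4(1−q) → q = 4/6 = 2/3.
Probability on Rust is 1 − 2/3 = 1/3.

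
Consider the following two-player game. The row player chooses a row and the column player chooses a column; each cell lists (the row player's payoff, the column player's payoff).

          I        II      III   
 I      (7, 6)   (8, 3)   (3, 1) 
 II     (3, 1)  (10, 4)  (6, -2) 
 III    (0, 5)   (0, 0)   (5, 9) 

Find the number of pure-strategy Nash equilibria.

2

Both I: the row player gets 7 (best alternative 3); the column player gets 6 (best alternative 3). Neither deviates — NE.
Both II: the row player gets 10 (best alternative 8); the column player gets 4 (best alternative 1). Neither deviates — NE.
Both III is not a NE: the row player would switch to II (6 > 5).
No other cell survives both best-response checks, so there are 2 pure NE.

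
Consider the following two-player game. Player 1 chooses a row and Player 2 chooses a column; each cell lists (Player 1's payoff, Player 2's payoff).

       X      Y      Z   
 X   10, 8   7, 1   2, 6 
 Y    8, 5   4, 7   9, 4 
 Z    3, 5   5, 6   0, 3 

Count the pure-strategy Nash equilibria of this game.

1

Both X: Player 1 gets 10 (best alternative 8); Player 2 gets 8 (best alternative 6). Neither deviates — NE.
Both Y is not a NE: Player 1 would switch to X (7 > 4).
No other cell survives both best-response checks, so there is 1 pure NE.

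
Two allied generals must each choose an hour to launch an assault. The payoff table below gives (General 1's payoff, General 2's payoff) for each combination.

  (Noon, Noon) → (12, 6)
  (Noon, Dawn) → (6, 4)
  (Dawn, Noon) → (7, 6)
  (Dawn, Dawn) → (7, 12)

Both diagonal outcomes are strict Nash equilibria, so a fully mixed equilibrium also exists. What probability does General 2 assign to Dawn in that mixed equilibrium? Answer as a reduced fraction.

5/6

General 2's mix q on Noon must make General 1 indifferent between Noon and Dawn.
General 1's payoff from Noon: 12q + 6(1−q). From Dawn: 7q + 7(1−q).
Set equal: 5q = 1(1−q) → q = 1/6.
Probability on Dawn is 1 − 1/6 = 5/6.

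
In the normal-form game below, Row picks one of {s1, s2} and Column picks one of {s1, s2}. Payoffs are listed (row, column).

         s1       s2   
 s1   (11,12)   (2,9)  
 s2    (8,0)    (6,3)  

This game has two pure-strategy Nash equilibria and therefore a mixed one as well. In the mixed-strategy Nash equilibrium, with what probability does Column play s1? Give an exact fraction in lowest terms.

Column's mix q on s1 must make Row indifferent between s1 and s2.
Row's payoff from s1: 11q + 2(1−q). From s2: 8q + 6(1−q).
Set equal: 3q = 4(1−q) → q = 4/7.

4/7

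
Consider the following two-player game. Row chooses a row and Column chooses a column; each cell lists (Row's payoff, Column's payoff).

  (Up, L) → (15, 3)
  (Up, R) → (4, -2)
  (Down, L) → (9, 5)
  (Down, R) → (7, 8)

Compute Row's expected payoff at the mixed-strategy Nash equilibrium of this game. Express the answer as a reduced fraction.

Column mixes with probability q on L, chosen so Row is indifferent: 15q + 4(1−q) = 9q + 7(1−q) gives q = 1/3.
Row's expected payoff (from either row, since indifferent) is 15·1/3 + 4·2/3 = 23/3.

23/3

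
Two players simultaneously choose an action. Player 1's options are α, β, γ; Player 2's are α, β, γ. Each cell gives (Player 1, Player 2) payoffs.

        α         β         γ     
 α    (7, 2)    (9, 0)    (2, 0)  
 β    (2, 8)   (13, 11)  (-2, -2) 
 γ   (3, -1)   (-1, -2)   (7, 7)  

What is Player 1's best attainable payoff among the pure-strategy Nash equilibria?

Both α is a pure NE (Player 1: 7 ≥ 3; Player 2: 2 ≥ 0). Player 1 gets 7.
Both β is a pure NE (Player 1: 13 ≥ 9; Player 2: 11 ≥ 8). Player 1 gets 13.
Both γ is a pure NE (Player 1: 7 ≥ 2; Player 2: 7 ≥ -1). Player 1 gets 7.
Every other cell has a profitable deviation for at least one player. Highest of {7, 13, 7} is 13.

13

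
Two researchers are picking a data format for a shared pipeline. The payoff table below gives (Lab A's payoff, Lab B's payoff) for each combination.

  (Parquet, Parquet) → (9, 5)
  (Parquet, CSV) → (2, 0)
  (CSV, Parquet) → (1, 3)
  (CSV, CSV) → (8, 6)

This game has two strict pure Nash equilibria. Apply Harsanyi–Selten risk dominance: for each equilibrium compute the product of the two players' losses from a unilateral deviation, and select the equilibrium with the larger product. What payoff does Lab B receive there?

5

At both Parquet: Lab A loses 9 − 1 = 8 by deviating; Lab B loses 5 − 0 = 5. Product = 8·5 = 40.
At both CSV: Lab A loses 8 − 2 = 6 by deviating; Lab B loses 6 − 3 = 3. Product = 6·3 = 18.
40 > 18, so both Parquet is risk-dominant. Lab B's payoff there is 5.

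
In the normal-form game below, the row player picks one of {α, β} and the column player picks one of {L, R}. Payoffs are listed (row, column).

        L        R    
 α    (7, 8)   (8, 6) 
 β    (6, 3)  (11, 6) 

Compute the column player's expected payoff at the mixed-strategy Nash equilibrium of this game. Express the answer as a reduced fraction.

The row player mixes with probability p on α, chosen so the column player is indifferent: 8p + 3(1−p) = 6p + 6(1−p) gives p = 3/5.
The column player's expected payoff is 8·3/5 + 3·2/5 = 6.

6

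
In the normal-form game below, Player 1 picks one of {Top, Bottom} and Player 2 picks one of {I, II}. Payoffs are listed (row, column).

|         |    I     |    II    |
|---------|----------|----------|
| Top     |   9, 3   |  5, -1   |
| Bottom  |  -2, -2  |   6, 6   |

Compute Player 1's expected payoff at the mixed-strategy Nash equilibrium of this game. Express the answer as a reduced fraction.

16/3

Player 2 mixes with probability q on I, chosen so Player 1 is indifferent: 9q + 5(1−q) = (-2)q + 6(1−q) gives q = 1/12.
Player 1's expected payoff (from either row, since indifferent) is 9·1/12 + 5·11/12 = 16/3.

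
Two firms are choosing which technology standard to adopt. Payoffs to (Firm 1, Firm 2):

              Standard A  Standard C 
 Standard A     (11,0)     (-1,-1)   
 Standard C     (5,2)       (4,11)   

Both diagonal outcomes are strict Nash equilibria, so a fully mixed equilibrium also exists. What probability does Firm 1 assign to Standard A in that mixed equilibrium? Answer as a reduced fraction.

9/10

Firm 1's mix p on Standard A must make Firm 2 indifferent between Standard A and Standard C.
Firm 2's payoff from Standard A: 0p + 2(1−p). From Standard C: (-1)p + 11(1−p).
Set equal: 1p = 9(1−p) → p = 9/10.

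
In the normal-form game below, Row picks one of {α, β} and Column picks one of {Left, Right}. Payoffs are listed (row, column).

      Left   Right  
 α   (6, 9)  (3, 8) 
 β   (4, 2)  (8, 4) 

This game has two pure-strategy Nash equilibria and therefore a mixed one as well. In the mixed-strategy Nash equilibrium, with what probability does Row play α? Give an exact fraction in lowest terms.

Row's mix p on α must make Column indifferent between Left and Right.
Column's payoff from Left: 9p + 2(1−p). From Right: 8p + 4(1−p).
Set equal: 1p = 2(1−p) → p = 2/3.

2/3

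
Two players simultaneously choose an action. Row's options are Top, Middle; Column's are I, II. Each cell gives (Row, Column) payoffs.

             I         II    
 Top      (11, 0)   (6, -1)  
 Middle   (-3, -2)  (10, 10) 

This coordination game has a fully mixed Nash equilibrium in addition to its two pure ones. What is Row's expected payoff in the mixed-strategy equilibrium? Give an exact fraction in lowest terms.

Column mixes with probability q on I, chosen so Row is indifferent: 11q + 6(1−q) = (-3)q + 10(1−q) gives q = 2/9.
Row's expected payoff (from either row, since indifferent) is 11·2/9 + 6·7/9 = 64/9.

64/9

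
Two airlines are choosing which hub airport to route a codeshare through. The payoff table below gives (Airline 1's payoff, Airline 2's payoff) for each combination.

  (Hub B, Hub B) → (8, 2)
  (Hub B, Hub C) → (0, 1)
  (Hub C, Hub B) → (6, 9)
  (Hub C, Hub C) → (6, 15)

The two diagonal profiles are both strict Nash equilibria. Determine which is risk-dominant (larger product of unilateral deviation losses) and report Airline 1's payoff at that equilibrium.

6

At both Hub B: Airline 1 loses 8 − 6 = 2 by deviating; Airline 2 loses 2 − 1 = 1. Product = 2·1 = 2.
At both Hub C: Airline 1 loses 6 − 0 = 6 by deviating; Airline 2 loses 15 − 9 = 6. Product = 6·6 = 36.
36 > 2, so both Hub C is risk-dominant. Airline 1's payoff there is 6.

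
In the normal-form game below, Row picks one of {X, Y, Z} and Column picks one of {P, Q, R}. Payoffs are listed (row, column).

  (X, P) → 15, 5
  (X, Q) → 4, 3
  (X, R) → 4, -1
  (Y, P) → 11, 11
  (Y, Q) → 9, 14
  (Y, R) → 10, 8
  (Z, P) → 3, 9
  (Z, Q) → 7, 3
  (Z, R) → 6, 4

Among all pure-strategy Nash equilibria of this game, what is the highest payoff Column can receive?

14

(X, P) is a pure NE (Row: 15 ≥ 11; Column: 5 ≥ 3). Column gets 5.
(Y, Q) is a pure NE (Row: 9 ≥ 7; Column: 14 ≥ 11). Column gets 14.
Every other cell has a profitable deviation for at least one player. Highest of {5, 14} is 14.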